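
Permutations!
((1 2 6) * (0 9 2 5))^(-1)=(0 5 1 6 2 9)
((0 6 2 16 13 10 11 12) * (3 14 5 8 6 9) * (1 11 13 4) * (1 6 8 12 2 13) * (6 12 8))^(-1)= ((0 9 3 14 5 8 6 13 10 1 11 2 16 4 12))^(-1)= (0 12 4 16 2 11 1 10 13 6 8 5 14 3 9)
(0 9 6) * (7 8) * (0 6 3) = (0 9 3)(7 8) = [9, 1, 2, 0, 4, 5, 6, 8, 7, 3]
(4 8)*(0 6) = [6, 1, 2, 3, 8, 5, 0, 7, 4] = (0 6)(4 8)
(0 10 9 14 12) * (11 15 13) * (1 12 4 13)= (0 10 9 14 4 13 11 15 1 12)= [10, 12, 2, 3, 13, 5, 6, 7, 8, 14, 9, 15, 0, 11, 4, 1]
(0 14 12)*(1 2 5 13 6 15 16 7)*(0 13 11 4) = (0 14 12 13 6 15 16 7 1 2 5 11 4) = [14, 2, 5, 3, 0, 11, 15, 1, 8, 9, 10, 4, 13, 6, 12, 16, 7]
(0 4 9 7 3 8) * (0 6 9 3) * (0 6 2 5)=(0 4 3 8 2 5)(6 9 7)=[4, 1, 5, 8, 3, 0, 9, 6, 2, 7]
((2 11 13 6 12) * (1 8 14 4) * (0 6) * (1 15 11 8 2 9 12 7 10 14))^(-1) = ((0 6 7 10 14 4 15 11 13)(1 2 8)(9 12))^(-1) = (0 13 11 15 4 14 10 7 6)(1 8 2)(9 12)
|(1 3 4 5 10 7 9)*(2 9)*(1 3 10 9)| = |(1 10 7 2)(3 4 5 9)| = 4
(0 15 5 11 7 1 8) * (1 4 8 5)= [15, 5, 2, 3, 8, 11, 6, 4, 0, 9, 10, 7, 12, 13, 14, 1]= (0 15 1 5 11 7 4 8)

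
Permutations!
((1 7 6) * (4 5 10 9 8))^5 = (10)(1 6 7)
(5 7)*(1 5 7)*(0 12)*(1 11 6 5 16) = (0 12)(1 16)(5 11 6) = [12, 16, 2, 3, 4, 11, 5, 7, 8, 9, 10, 6, 0, 13, 14, 15, 1]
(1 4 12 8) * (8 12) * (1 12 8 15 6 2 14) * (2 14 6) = [0, 4, 6, 3, 15, 5, 14, 7, 12, 9, 10, 11, 8, 13, 1, 2] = (1 4 15 2 6 14)(8 12)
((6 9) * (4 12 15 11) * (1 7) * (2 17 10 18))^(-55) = (1 7)(2 17 10 18)(4 12 15 11)(6 9) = ((1 7)(2 17 10 18)(4 12 15 11)(6 9))^(-55)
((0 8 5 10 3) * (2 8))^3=((0 2 8 5 10 3))^3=(0 5)(2 10)(3 8)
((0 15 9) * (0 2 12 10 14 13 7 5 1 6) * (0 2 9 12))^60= ((0 15 12 10 14 13 7 5 1 6 2))^60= (0 13 2 14 6 10 1 12 5 15 7)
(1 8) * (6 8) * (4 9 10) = (1 6 8)(4 9 10) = [0, 6, 2, 3, 9, 5, 8, 7, 1, 10, 4]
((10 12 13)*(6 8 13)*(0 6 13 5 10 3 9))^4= (0 10 9 5 3 8 13 6 12)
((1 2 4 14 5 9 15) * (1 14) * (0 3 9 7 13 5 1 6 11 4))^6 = (0 2 1 14 15 9 3)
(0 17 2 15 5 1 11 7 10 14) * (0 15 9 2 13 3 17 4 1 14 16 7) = (0 4 1 11)(2 9)(3 17 13)(5 14 15)(7 10 16) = [4, 11, 9, 17, 1, 14, 6, 10, 8, 2, 16, 0, 12, 3, 15, 5, 7, 13]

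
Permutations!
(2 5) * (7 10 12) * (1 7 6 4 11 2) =(1 7 10 12 6 4 11 2 5) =[0, 7, 5, 3, 11, 1, 4, 10, 8, 9, 12, 2, 6]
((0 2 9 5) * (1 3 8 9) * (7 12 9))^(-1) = (0 5 9 12 7 8 3 1 2)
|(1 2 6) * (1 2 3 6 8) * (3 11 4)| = |(1 11 4 3 6 2 8)| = 7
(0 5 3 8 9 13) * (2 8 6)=(0 5 3 6 2 8 9 13)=[5, 1, 8, 6, 4, 3, 2, 7, 9, 13, 10, 11, 12, 0]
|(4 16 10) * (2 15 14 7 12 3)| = 6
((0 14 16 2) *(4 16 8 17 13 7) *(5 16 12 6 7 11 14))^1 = ((0 5 16 2)(4 12 6 7)(8 17 13 11 14))^1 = (0 5 16 2)(4 12 6 7)(8 17 13 11 14)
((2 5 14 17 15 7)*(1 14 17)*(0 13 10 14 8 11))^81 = (0 1 13 8 10 11 14)(2 5 17 15 7)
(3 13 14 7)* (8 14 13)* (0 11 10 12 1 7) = [11, 7, 2, 8, 4, 5, 6, 3, 14, 9, 12, 10, 1, 13, 0] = (0 11 10 12 1 7 3 8 14)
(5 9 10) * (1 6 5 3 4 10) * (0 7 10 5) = (0 7 10 3 4 5 9 1 6) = [7, 6, 2, 4, 5, 9, 0, 10, 8, 1, 3]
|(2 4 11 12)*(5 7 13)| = |(2 4 11 12)(5 7 13)| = 12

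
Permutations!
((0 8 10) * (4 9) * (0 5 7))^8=(0 5 8 7 10)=((0 8 10 5 7)(4 9))^8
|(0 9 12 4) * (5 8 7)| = |(0 9 12 4)(5 8 7)| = 12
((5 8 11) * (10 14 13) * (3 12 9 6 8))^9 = (14)(3 9 8 5 12 6 11)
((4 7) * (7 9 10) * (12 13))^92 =(13)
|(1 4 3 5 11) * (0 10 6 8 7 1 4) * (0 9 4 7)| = |(0 10 6 8)(1 9 4 3 5 11 7)| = 28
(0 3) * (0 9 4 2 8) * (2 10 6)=(0 3 9 4 10 6 2 8)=[3, 1, 8, 9, 10, 5, 2, 7, 0, 4, 6]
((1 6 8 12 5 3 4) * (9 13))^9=(1 8 5 4 6 12 3)(9 13)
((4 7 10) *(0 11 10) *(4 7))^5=(0 11 10 7)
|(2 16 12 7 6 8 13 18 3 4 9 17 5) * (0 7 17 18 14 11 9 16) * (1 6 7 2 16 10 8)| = 36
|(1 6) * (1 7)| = 3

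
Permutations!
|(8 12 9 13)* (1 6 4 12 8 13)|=|(13)(1 6 4 12 9)|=5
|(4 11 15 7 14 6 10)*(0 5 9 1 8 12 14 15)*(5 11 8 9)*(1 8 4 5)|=8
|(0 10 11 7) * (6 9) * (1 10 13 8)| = |(0 13 8 1 10 11 7)(6 9)| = 14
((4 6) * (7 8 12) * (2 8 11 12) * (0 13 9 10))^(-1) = (0 10 9 13)(2 8)(4 6)(7 12 11)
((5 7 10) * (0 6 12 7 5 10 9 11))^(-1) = (0 11 9 7 12 6)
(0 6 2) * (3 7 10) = [6, 1, 0, 7, 4, 5, 2, 10, 8, 9, 3] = (0 6 2)(3 7 10)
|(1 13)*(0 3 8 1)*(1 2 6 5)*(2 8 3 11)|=7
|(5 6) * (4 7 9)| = 6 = |(4 7 9)(5 6)|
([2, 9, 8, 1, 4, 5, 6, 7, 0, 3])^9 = (9)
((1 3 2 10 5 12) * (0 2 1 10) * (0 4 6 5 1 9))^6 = (0 10 4 3 5)(1 6 9 12 2)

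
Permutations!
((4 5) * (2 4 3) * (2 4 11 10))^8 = (2 10 11)(3 5 4)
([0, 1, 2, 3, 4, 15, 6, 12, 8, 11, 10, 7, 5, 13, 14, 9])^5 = [0, 1, 2, 3, 4, 12, 6, 11, 8, 15, 10, 9, 7, 13, 14, 5]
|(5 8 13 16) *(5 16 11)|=|(16)(5 8 13 11)|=4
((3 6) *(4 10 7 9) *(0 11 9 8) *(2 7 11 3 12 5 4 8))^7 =(0 11 5 3 9 4 6 8 10 12)(2 7)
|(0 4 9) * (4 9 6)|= |(0 9)(4 6)|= 2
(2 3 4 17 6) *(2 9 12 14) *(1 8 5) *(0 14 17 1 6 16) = (0 14 2 3 4 1 8 5 6 9 12 17 16) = [14, 8, 3, 4, 1, 6, 9, 7, 5, 12, 10, 11, 17, 13, 2, 15, 0, 16]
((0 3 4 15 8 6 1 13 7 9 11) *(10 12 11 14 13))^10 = (15)(7 14)(9 13) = ((0 3 4 15 8 6 1 10 12 11)(7 9 14 13))^10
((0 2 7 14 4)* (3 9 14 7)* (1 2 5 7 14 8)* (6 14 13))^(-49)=((0 5 7 13 6 14 4)(1 2 3 9 8))^(-49)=(14)(1 2 3 9 8)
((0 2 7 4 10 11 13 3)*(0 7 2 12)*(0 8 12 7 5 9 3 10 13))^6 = (13)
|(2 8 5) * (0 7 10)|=3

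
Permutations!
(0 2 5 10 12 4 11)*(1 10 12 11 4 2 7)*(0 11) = (0 7 1 10)(2 5 12) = [7, 10, 5, 3, 4, 12, 6, 1, 8, 9, 0, 11, 2]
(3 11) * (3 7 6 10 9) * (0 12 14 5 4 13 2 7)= [12, 1, 7, 11, 13, 4, 10, 6, 8, 3, 9, 0, 14, 2, 5]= (0 12 14 5 4 13 2 7 6 10 9 3 11)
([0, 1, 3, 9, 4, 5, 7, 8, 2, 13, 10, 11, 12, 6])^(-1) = [0, 1, 8, 2, 4, 5, 13, 6, 7, 3, 10, 11, 12, 9]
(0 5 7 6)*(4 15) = [5, 1, 2, 3, 15, 7, 0, 6, 8, 9, 10, 11, 12, 13, 14, 4] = (0 5 7 6)(4 15)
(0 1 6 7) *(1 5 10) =(0 5 10 1 6 7) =[5, 6, 2, 3, 4, 10, 7, 0, 8, 9, 1]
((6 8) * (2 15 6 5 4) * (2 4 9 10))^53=((2 15 6 8 5 9 10))^53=(2 5 15 9 6 10 8)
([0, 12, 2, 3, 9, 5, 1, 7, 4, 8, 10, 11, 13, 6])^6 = (1 13)(6 12)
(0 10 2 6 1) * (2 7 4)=(0 10 7 4 2 6 1)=[10, 0, 6, 3, 2, 5, 1, 4, 8, 9, 7]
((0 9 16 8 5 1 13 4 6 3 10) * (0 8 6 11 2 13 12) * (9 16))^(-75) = ((0 16 6 3 10 8 5 1 12)(2 13 4 11))^(-75) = (0 5 3)(1 10 16)(2 13 4 11)(6 12 8)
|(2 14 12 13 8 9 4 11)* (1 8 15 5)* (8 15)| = 24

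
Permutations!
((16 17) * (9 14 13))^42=((9 14 13)(16 17))^42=(17)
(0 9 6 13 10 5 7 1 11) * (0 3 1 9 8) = (0 8)(1 11 3)(5 7 9 6 13 10) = [8, 11, 2, 1, 4, 7, 13, 9, 0, 6, 5, 3, 12, 10]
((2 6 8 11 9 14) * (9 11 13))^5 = ((2 6 8 13 9 14))^5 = (2 14 9 13 8 6)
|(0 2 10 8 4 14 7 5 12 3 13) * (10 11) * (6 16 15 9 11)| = |(0 2 6 16 15 9 11 10 8 4 14 7 5 12 3 13)| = 16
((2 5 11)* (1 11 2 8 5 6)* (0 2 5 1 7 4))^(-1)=((0 2 6 7 4)(1 11 8))^(-1)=(0 4 7 6 2)(1 8 11)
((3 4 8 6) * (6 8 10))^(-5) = ((3 4 10 6))^(-5) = (3 6 10 4)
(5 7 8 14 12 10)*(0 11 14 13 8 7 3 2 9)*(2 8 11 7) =(0 7 2 9)(3 8 13 11 14 12 10 5) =[7, 1, 9, 8, 4, 3, 6, 2, 13, 0, 5, 14, 10, 11, 12]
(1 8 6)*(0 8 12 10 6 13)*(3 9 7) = (0 8 13)(1 12 10 6)(3 9 7) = [8, 12, 2, 9, 4, 5, 1, 3, 13, 7, 6, 11, 10, 0]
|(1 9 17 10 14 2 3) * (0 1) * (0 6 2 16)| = 21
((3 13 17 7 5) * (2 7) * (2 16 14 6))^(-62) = (2 7 5 3 13 17 16 14 6)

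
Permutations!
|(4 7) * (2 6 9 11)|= 4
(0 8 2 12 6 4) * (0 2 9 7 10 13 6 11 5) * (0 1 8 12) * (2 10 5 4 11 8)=(0 12 8 9 7 5 1 2)(4 10 13 6 11)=[12, 2, 0, 3, 10, 1, 11, 5, 9, 7, 13, 4, 8, 6]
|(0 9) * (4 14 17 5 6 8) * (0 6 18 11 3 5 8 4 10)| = |(0 9 6 4 14 17 8 10)(3 5 18 11)| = 8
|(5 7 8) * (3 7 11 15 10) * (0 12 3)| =9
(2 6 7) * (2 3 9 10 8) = (2 6 7 3 9 10 8) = [0, 1, 6, 9, 4, 5, 7, 3, 2, 10, 8]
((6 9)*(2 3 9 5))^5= ((2 3 9 6 5))^5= (9)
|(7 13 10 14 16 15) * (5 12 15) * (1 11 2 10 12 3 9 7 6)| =|(1 11 2 10 14 16 5 3 9 7 13 12 15 6)| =14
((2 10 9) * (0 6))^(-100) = (2 9 10)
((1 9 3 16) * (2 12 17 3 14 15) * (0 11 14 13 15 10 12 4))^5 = (0 17 13 11 3 15 14 16 2 10 1 4 12 9)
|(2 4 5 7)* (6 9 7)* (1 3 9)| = 8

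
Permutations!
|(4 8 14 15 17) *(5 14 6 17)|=12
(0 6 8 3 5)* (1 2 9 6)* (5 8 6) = [1, 2, 9, 8, 4, 0, 6, 7, 3, 5] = (0 1 2 9 5)(3 8)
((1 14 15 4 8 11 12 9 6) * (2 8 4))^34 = (1 9 11 2 14 6 12 8 15)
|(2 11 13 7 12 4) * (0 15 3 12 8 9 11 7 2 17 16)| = 42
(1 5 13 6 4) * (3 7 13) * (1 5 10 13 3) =[0, 10, 2, 7, 5, 1, 4, 3, 8, 9, 13, 11, 12, 6] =(1 10 13 6 4 5)(3 7)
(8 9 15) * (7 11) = (7 11)(8 9 15) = [0, 1, 2, 3, 4, 5, 6, 11, 9, 15, 10, 7, 12, 13, 14, 8]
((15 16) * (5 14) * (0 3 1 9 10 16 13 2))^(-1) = ((0 3 1 9 10 16 15 13 2)(5 14))^(-1) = (0 2 13 15 16 10 9 1 3)(5 14)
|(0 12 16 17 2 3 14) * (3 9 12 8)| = |(0 8 3 14)(2 9 12 16 17)| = 20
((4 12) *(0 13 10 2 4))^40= ((0 13 10 2 4 12))^40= (0 4 10)(2 13 12)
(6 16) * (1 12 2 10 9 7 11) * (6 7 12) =[0, 6, 10, 3, 4, 5, 16, 11, 8, 12, 9, 1, 2, 13, 14, 15, 7] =(1 6 16 7 11)(2 10 9 12)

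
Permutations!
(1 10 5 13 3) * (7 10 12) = (1 12 7 10 5 13 3) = [0, 12, 2, 1, 4, 13, 6, 10, 8, 9, 5, 11, 7, 3]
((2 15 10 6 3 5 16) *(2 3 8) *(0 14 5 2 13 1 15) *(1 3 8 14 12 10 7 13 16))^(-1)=((0 12 10 6 14 5 1 15 7 13 3 2)(8 16))^(-1)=(0 2 3 13 7 15 1 5 14 6 10 12)(8 16)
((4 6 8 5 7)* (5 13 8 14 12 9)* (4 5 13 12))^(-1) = (4 14 6)(5 7)(8 13 9 12)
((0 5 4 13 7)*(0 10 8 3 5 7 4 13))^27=(0 8 13 7 3 4 10 5)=((0 7 10 8 3 5 13 4))^27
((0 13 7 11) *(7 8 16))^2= (0 8 7)(11 13 16)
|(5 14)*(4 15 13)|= 6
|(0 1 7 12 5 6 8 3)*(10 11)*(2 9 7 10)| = |(0 1 10 11 2 9 7 12 5 6 8 3)| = 12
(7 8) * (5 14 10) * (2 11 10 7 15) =(2 11 10 5 14 7 8 15) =[0, 1, 11, 3, 4, 14, 6, 8, 15, 9, 5, 10, 12, 13, 7, 2]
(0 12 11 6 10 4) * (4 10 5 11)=(0 12 4)(5 11 6)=[12, 1, 2, 3, 0, 11, 5, 7, 8, 9, 10, 6, 4]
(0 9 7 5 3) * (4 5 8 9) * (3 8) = (0 4 5 8 9 7 3) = [4, 1, 2, 0, 5, 8, 6, 3, 9, 7]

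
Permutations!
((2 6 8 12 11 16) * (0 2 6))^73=(0 2)(6 11 8 16 12)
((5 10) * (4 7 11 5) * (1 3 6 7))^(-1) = (1 4 10 5 11 7 6 3)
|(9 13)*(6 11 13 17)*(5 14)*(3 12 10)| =|(3 12 10)(5 14)(6 11 13 9 17)| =30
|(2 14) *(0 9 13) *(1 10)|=6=|(0 9 13)(1 10)(2 14)|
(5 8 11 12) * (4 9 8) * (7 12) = (4 9 8 11 7 12 5) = [0, 1, 2, 3, 9, 4, 6, 12, 11, 8, 10, 7, 5]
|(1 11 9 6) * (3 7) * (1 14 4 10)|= 14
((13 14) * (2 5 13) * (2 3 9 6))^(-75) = (2 13 3 6 5 14 9)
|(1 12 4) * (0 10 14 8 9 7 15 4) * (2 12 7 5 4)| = 12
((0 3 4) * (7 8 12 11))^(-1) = (0 4 3)(7 11 12 8)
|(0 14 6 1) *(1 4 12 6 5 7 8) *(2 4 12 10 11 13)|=30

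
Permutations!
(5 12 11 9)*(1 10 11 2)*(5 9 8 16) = (1 10 11 8 16 5 12 2) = [0, 10, 1, 3, 4, 12, 6, 7, 16, 9, 11, 8, 2, 13, 14, 15, 5]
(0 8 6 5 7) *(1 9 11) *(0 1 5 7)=(0 8 6 7 1 9 11 5)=[8, 9, 2, 3, 4, 0, 7, 1, 6, 11, 10, 5]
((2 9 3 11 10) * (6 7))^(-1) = ((2 9 3 11 10)(6 7))^(-1) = (2 10 11 3 9)(6 7)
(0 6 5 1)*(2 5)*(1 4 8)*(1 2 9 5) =(0 6 9 5 4 8 2 1) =[6, 0, 1, 3, 8, 4, 9, 7, 2, 5]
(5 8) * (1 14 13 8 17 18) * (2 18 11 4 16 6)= [0, 14, 18, 3, 16, 17, 2, 7, 5, 9, 10, 4, 12, 8, 13, 15, 6, 11, 1]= (1 14 13 8 5 17 11 4 16 6 2 18)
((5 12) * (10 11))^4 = (12)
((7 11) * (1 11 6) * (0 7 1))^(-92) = ((0 7 6)(1 11))^(-92) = (11)(0 7 6)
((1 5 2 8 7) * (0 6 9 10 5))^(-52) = (0 9 5 8 1 6 10 2 7) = ((0 6 9 10 5 2 8 7 1))^(-52)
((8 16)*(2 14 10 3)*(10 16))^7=(2 14 16 8 10 3)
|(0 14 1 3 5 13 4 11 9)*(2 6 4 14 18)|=|(0 18 2 6 4 11 9)(1 3 5 13 14)|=35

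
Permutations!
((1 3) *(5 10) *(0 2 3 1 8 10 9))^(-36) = (0 9 5 10 8 3 2)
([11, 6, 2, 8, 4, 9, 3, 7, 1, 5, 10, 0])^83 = [11, 8, 2, 6, 4, 9, 1, 7, 3, 5, 10, 0]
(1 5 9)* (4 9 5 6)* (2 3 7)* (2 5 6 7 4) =(1 7 5 6 2 3 4 9) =[0, 7, 3, 4, 9, 6, 2, 5, 8, 1]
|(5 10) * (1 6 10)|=|(1 6 10 5)|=4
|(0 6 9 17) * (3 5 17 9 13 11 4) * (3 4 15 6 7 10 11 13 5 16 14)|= |(0 7 10 11 15 6 5 17)(3 16 14)|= 24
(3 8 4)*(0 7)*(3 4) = (0 7)(3 8) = [7, 1, 2, 8, 4, 5, 6, 0, 3]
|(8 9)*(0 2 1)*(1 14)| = |(0 2 14 1)(8 9)| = 4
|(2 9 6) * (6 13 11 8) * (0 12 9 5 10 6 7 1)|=|(0 12 9 13 11 8 7 1)(2 5 10 6)|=8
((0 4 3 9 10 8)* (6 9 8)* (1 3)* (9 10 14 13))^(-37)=((0 4 1 3 8)(6 10)(9 14 13))^(-37)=(0 3 4 8 1)(6 10)(9 13 14)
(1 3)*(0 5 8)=(0 5 8)(1 3)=[5, 3, 2, 1, 4, 8, 6, 7, 0]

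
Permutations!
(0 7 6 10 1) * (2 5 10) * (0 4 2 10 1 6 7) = (1 4 2 5)(6 10) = [0, 4, 5, 3, 2, 1, 10, 7, 8, 9, 6]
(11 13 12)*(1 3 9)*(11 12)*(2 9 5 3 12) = (1 12 2 9)(3 5)(11 13) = [0, 12, 9, 5, 4, 3, 6, 7, 8, 1, 10, 13, 2, 11]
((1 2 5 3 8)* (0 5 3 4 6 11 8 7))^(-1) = (0 7 3 2 1 8 11 6 4 5)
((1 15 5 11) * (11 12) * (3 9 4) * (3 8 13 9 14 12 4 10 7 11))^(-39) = (1 15 5 4 8 13 9 10 7 11)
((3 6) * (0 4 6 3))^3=((0 4 6))^3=(6)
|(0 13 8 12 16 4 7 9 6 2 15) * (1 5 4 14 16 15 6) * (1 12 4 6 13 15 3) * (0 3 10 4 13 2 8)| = 40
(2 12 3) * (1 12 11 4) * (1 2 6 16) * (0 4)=[4, 12, 11, 6, 2, 5, 16, 7, 8, 9, 10, 0, 3, 13, 14, 15, 1]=(0 4 2 11)(1 12 3 6 16)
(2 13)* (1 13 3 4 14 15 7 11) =(1 13 2 3 4 14 15 7 11) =[0, 13, 3, 4, 14, 5, 6, 11, 8, 9, 10, 1, 12, 2, 15, 7]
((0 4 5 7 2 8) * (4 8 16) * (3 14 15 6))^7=(0 8)(2 4 7 16 5)(3 6 15 14)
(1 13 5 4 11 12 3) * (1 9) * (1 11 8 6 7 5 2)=(1 13 2)(3 9 11 12)(4 8 6 7 5)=[0, 13, 1, 9, 8, 4, 7, 5, 6, 11, 10, 12, 3, 2]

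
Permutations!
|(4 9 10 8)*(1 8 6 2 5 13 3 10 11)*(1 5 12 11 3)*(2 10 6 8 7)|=42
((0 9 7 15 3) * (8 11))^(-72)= ((0 9 7 15 3)(8 11))^(-72)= (0 15 9 3 7)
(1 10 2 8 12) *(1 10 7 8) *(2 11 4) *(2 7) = [0, 2, 1, 3, 7, 5, 6, 8, 12, 9, 11, 4, 10] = (1 2)(4 7 8 12 10 11)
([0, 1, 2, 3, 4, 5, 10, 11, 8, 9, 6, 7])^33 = (6 10)(7 11)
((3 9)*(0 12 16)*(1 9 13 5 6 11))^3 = (16)(1 13 11 3 6 9 5)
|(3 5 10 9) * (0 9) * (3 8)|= |(0 9 8 3 5 10)|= 6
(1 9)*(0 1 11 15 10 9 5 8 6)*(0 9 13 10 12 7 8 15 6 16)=(0 1 5 15 12 7 8 16)(6 9 11)(10 13)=[1, 5, 2, 3, 4, 15, 9, 8, 16, 11, 13, 6, 7, 10, 14, 12, 0]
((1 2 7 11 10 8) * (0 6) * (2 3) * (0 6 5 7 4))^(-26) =(0 10 2 7 1)(3 5 8 4 11) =((0 5 7 11 10 8 1 3 2 4))^(-26)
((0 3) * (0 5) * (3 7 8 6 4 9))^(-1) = (0 5 3 9 4 6 8 7) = ((0 7 8 6 4 9 3 5))^(-1)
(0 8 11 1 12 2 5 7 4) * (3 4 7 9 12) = (0 8 11 1 3 4)(2 5 9 12) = [8, 3, 5, 4, 0, 9, 6, 7, 11, 12, 10, 1, 2]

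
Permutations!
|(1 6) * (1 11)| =3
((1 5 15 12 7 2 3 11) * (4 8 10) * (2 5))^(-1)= ((1 2 3 11)(4 8 10)(5 15 12 7))^(-1)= (1 11 3 2)(4 10 8)(5 7 12 15)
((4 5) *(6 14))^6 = ((4 5)(6 14))^6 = (14)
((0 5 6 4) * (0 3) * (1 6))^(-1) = (0 3 4 6 1 5)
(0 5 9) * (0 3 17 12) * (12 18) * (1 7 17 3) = (0 5 9 1 7 17 18 12) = [5, 7, 2, 3, 4, 9, 6, 17, 8, 1, 10, 11, 0, 13, 14, 15, 16, 18, 12]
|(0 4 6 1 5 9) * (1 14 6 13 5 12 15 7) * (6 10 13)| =8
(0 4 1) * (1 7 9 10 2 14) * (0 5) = [4, 5, 14, 3, 7, 0, 6, 9, 8, 10, 2, 11, 12, 13, 1] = (0 4 7 9 10 2 14 1 5)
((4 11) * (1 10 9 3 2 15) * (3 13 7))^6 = (1 2 7 9)(3 13 10 15)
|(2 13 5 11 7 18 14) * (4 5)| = 8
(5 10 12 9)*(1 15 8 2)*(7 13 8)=(1 15 7 13 8 2)(5 10 12 9)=[0, 15, 1, 3, 4, 10, 6, 13, 2, 5, 12, 11, 9, 8, 14, 7]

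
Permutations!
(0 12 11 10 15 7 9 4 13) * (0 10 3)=(0 12 11 3)(4 13 10 15 7 9)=[12, 1, 2, 0, 13, 5, 6, 9, 8, 4, 15, 3, 11, 10, 14, 7]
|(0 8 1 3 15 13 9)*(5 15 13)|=6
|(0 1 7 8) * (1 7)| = 3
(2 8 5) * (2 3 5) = [0, 1, 8, 5, 4, 3, 6, 7, 2] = (2 8)(3 5)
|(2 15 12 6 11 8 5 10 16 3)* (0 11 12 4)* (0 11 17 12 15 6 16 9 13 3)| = |(0 17 12 16)(2 6 15 4 11 8 5 10 9 13 3)| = 44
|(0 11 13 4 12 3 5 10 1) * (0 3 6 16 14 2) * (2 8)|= 20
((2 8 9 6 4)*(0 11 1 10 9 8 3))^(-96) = ((0 11 1 10 9 6 4 2 3))^(-96) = (0 10 4)(1 6 3)(2 11 9)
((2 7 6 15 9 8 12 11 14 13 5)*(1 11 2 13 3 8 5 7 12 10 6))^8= (1 9 8)(3 7 15)(5 10 11)(6 14 13)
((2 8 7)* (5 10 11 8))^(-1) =((2 5 10 11 8 7))^(-1) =(2 7 8 11 10 5)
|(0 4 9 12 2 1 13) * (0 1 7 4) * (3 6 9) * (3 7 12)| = |(1 13)(2 12)(3 6 9)(4 7)| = 6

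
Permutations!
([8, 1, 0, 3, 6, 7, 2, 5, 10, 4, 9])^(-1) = [2, 1, 6, 3, 9, 7, 4, 5, 0, 10, 8]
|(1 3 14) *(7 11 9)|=|(1 3 14)(7 11 9)|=3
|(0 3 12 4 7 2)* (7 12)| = |(0 3 7 2)(4 12)| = 4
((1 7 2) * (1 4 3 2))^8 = (7)(2 3 4)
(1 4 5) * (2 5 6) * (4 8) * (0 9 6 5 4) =(0 9 6 2 4 5 1 8) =[9, 8, 4, 3, 5, 1, 2, 7, 0, 6]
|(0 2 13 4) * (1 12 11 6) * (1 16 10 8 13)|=11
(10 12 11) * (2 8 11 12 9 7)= [0, 1, 8, 3, 4, 5, 6, 2, 11, 7, 9, 10, 12]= (12)(2 8 11 10 9 7)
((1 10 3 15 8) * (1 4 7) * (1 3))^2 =(3 8 7 15 4)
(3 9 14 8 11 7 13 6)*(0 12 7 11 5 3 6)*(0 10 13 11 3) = (0 12 7 11 3 9 14 8 5)(10 13) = [12, 1, 2, 9, 4, 0, 6, 11, 5, 14, 13, 3, 7, 10, 8]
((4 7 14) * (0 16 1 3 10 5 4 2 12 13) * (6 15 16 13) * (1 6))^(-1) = (0 13)(1 12 2 14 7 4 5 10 3)(6 16 15)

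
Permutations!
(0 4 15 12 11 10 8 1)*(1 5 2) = [4, 0, 1, 3, 15, 2, 6, 7, 5, 9, 8, 10, 11, 13, 14, 12] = (0 4 15 12 11 10 8 5 2 1)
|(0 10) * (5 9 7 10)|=5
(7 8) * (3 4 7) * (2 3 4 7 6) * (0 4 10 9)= (0 4 6 2 3 7 8 10 9)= [4, 1, 3, 7, 6, 5, 2, 8, 10, 0, 9]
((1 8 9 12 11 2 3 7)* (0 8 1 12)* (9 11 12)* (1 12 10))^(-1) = (0 9 7 3 2 11 8)(1 10 12)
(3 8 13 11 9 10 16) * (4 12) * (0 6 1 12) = [6, 12, 2, 8, 0, 5, 1, 7, 13, 10, 16, 9, 4, 11, 14, 15, 3] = (0 6 1 12 4)(3 8 13 11 9 10 16)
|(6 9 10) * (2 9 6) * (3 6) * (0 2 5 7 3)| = |(0 2 9 10 5 7 3 6)| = 8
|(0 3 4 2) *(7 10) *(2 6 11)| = |(0 3 4 6 11 2)(7 10)| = 6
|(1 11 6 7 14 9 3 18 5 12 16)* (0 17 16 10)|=14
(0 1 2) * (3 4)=(0 1 2)(3 4)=[1, 2, 0, 4, 3]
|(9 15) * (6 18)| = |(6 18)(9 15)| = 2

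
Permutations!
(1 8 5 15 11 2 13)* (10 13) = (1 8 5 15 11 2 10 13) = [0, 8, 10, 3, 4, 15, 6, 7, 5, 9, 13, 2, 12, 1, 14, 11]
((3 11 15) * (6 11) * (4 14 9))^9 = ((3 6 11 15)(4 14 9))^9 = (3 6 11 15)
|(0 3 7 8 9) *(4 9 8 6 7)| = |(0 3 4 9)(6 7)| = 4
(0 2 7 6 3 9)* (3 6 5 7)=[2, 1, 3, 9, 4, 7, 6, 5, 8, 0]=(0 2 3 9)(5 7)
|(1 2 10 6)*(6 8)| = |(1 2 10 8 6)| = 5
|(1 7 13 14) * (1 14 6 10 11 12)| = |(14)(1 7 13 6 10 11 12)| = 7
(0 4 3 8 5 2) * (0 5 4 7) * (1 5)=[7, 5, 1, 8, 3, 2, 6, 0, 4]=(0 7)(1 5 2)(3 8 4)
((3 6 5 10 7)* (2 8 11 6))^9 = ((2 8 11 6 5 10 7 3))^9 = (2 8 11 6 5 10 7 3)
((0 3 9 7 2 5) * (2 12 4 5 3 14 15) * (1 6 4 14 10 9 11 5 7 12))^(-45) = (0 15)(1 7 4 6)(2 10)(3 9)(5 14)(11 12)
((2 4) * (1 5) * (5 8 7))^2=(1 7)(5 8)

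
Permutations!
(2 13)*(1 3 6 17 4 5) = (1 3 6 17 4 5)(2 13) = [0, 3, 13, 6, 5, 1, 17, 7, 8, 9, 10, 11, 12, 2, 14, 15, 16, 4]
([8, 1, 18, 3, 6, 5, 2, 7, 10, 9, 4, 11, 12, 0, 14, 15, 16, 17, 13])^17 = [8, 1, 18, 3, 6, 5, 2, 7, 10, 9, 4, 11, 12, 0, 14, 15, 16, 17, 13]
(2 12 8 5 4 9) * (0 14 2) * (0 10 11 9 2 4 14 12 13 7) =(0 12 8 5 14 4 2 13 7)(9 10 11) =[12, 1, 13, 3, 2, 14, 6, 0, 5, 10, 11, 9, 8, 7, 4]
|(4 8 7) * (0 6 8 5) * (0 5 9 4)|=|(0 6 8 7)(4 9)|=4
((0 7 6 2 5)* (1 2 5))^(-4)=((0 7 6 5)(1 2))^(-4)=(7)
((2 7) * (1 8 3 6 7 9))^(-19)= (1 3 7 9 8 6 2)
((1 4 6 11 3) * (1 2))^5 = ((1 4 6 11 3 2))^5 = (1 2 3 11 6 4)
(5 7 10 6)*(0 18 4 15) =(0 18 4 15)(5 7 10 6) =[18, 1, 2, 3, 15, 7, 5, 10, 8, 9, 6, 11, 12, 13, 14, 0, 16, 17, 4]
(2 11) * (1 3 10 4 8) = (1 3 10 4 8)(2 11) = [0, 3, 11, 10, 8, 5, 6, 7, 1, 9, 4, 2]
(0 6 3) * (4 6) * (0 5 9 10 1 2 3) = (0 4 6)(1 2 3 5 9 10) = [4, 2, 3, 5, 6, 9, 0, 7, 8, 10, 1]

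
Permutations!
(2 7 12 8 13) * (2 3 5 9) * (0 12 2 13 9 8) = (0 12)(2 7)(3 5 8 9 13) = [12, 1, 7, 5, 4, 8, 6, 2, 9, 13, 10, 11, 0, 3]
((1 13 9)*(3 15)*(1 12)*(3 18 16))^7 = (1 12 9 13)(3 16 18 15)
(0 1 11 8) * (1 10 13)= (0 10 13 1 11 8)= [10, 11, 2, 3, 4, 5, 6, 7, 0, 9, 13, 8, 12, 1]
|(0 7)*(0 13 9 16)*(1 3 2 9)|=8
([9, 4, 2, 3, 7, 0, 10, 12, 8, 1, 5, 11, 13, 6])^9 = (0 5 10 6 13 12 7 4 1 9)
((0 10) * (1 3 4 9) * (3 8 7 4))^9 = ((0 10)(1 8 7 4 9))^9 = (0 10)(1 9 4 7 8)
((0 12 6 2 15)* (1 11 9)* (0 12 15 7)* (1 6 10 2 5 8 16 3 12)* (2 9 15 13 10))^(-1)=(0 7 2 12 3 16 8 5 6 9 10 13)(1 15 11)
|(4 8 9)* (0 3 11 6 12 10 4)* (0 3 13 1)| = |(0 13 1)(3 11 6 12 10 4 8 9)| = 24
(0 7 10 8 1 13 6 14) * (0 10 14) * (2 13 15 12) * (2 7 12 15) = [12, 2, 13, 3, 4, 5, 0, 14, 1, 9, 8, 11, 7, 6, 10, 15] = (15)(0 12 7 14 10 8 1 2 13 6)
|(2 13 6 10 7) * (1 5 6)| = 7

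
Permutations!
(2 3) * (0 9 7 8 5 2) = (0 9 7 8 5 2 3) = [9, 1, 3, 0, 4, 2, 6, 8, 5, 7]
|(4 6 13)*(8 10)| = 6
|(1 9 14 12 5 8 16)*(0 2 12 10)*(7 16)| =11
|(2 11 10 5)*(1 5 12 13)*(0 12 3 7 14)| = |(0 12 13 1 5 2 11 10 3 7 14)| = 11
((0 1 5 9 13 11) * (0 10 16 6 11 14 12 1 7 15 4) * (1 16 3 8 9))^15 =(0 4 15 7)(1 5)(3 12)(6 9)(8 16)(10 14)(11 13)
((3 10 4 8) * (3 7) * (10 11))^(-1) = (3 7 8 4 10 11)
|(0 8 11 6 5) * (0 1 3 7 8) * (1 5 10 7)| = 10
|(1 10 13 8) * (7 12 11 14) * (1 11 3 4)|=10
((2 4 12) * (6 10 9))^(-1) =((2 4 12)(6 10 9))^(-1) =(2 12 4)(6 9 10)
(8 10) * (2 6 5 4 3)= (2 6 5 4 3)(8 10)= [0, 1, 6, 2, 3, 4, 5, 7, 10, 9, 8]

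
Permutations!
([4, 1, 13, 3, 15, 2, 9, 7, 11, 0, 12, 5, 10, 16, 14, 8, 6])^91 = (0 8 2 6 4 11 13 9 15 5 16)(10 12)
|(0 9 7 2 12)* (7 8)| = |(0 9 8 7 2 12)| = 6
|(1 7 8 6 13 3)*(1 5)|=|(1 7 8 6 13 3 5)|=7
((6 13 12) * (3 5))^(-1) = ((3 5)(6 13 12))^(-1) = (3 5)(6 12 13)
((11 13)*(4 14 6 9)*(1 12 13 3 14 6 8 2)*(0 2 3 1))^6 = ((0 2)(1 12 13 11)(3 14 8)(4 6 9))^6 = (14)(1 13)(11 12)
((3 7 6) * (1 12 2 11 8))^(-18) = (1 2 8 12 11)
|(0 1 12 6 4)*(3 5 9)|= |(0 1 12 6 4)(3 5 9)|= 15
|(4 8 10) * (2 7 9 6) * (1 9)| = |(1 9 6 2 7)(4 8 10)| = 15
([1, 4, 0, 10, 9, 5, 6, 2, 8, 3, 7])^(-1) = [2, 0, 7, 9, 1, 5, 6, 10, 8, 4, 3]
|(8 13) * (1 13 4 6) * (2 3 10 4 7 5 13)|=|(1 2 3 10 4 6)(5 13 8 7)|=12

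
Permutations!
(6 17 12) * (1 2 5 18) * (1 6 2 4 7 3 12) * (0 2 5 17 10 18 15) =(0 2 17 1 4 7 3 12 5 15)(6 10 18) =[2, 4, 17, 12, 7, 15, 10, 3, 8, 9, 18, 11, 5, 13, 14, 0, 16, 1, 6]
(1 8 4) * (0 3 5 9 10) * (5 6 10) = [3, 8, 2, 6, 1, 9, 10, 7, 4, 5, 0] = (0 3 6 10)(1 8 4)(5 9)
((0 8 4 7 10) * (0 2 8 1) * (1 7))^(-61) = ((0 7 10 2 8 4 1))^(-61) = (0 10 8 1 7 2 4)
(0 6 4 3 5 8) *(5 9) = (0 6 4 3 9 5 8) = [6, 1, 2, 9, 3, 8, 4, 7, 0, 5]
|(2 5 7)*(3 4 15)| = 3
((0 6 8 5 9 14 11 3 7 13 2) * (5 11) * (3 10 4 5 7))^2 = (0 8 10 5 14 13)(2 6 11 4 9 7)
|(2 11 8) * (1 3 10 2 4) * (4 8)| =|(1 3 10 2 11 4)| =6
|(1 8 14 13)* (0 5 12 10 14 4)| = |(0 5 12 10 14 13 1 8 4)| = 9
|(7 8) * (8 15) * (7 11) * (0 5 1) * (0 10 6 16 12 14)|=8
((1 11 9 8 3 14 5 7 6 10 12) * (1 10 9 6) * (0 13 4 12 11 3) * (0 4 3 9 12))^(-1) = (0 4 8 9 1 7 5 14 3 13)(6 11 10 12)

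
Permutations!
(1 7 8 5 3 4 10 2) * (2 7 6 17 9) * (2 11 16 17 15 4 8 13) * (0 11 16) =(0 11)(1 6 15 4 10 7 13 2)(3 8 5)(9 16 17) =[11, 6, 1, 8, 10, 3, 15, 13, 5, 16, 7, 0, 12, 2, 14, 4, 17, 9]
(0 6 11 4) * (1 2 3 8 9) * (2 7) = (0 6 11 4)(1 7 2 3 8 9) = [6, 7, 3, 8, 0, 5, 11, 2, 9, 1, 10, 4]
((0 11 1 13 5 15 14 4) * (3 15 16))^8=(0 14 3 5 1)(4 15 16 13 11)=((0 11 1 13 5 16 3 15 14 4))^8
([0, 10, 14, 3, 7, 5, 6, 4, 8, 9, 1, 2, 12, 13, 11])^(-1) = (1 10)(2 11 14)(4 7)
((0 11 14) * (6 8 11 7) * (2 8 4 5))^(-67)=(0 2 7 8 6 11 4 14 5)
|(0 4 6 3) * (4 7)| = |(0 7 4 6 3)| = 5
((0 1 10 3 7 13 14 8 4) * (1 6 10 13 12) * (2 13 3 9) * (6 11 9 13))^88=(0 8 13 6 9)(2 11 4 14 10)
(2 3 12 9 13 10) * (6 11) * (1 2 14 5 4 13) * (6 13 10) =[0, 2, 3, 12, 10, 4, 11, 7, 8, 1, 14, 13, 9, 6, 5] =(1 2 3 12 9)(4 10 14 5)(6 11 13)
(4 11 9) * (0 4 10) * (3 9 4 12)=[12, 1, 2, 9, 11, 5, 6, 7, 8, 10, 0, 4, 3]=(0 12 3 9 10)(4 11)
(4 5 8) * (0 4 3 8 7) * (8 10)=(0 4 5 7)(3 10 8)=[4, 1, 2, 10, 5, 7, 6, 0, 3, 9, 8]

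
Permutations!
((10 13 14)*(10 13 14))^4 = (10 14 13)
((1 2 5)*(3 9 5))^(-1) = (1 5 9 3 2)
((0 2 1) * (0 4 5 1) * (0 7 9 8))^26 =(0 2 7 9 8)(1 5 4)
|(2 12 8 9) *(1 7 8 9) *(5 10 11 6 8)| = 21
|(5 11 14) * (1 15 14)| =5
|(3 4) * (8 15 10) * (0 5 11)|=6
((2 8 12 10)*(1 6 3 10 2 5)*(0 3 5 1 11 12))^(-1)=((0 3 10 1 6 5 11 12 2 8))^(-1)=(0 8 2 12 11 5 6 1 10 3)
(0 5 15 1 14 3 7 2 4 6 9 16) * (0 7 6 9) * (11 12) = (0 5 15 1 14 3 6)(2 4 9 16 7)(11 12) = [5, 14, 4, 6, 9, 15, 0, 2, 8, 16, 10, 12, 11, 13, 3, 1, 7]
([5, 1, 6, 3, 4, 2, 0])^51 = [6, 1, 5, 3, 4, 0, 2]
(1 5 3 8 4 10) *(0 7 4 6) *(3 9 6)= [7, 5, 2, 8, 10, 9, 0, 4, 3, 6, 1]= (0 7 4 10 1 5 9 6)(3 8)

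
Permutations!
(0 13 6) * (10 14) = (0 13 6)(10 14) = [13, 1, 2, 3, 4, 5, 0, 7, 8, 9, 14, 11, 12, 6, 10]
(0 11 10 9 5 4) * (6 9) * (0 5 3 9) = [11, 1, 2, 9, 5, 4, 0, 7, 8, 3, 6, 10] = (0 11 10 6)(3 9)(4 5)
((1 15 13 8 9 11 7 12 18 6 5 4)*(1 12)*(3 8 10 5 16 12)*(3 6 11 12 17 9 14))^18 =((1 15 13 10 5 4 6 16 17 9 12 18 11 7)(3 8 14))^18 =(1 5 17 11 13 6 12)(4 9 7 10 16 18 15)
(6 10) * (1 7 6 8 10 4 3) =(1 7 6 4 3)(8 10) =[0, 7, 2, 1, 3, 5, 4, 6, 10, 9, 8]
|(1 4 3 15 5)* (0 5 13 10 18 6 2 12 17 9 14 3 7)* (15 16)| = 60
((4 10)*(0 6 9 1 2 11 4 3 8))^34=((0 6 9 1 2 11 4 10 3 8))^34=(0 2 3 9 4)(1 10 6 11 8)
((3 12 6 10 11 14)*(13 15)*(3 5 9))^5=(3 14 6 9 11 12 5 10)(13 15)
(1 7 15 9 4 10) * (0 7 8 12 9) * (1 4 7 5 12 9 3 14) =(0 5 12 3 14 1 8 9 7 15)(4 10) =[5, 8, 2, 14, 10, 12, 6, 15, 9, 7, 4, 11, 3, 13, 1, 0]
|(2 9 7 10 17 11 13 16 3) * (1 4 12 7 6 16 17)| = |(1 4 12 7 10)(2 9 6 16 3)(11 13 17)| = 15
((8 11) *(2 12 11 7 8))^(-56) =(2 12 11)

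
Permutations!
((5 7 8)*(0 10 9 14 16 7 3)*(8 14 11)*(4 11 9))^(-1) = ((0 10 4 11 8 5 3)(7 14 16))^(-1) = (0 3 5 8 11 4 10)(7 16 14)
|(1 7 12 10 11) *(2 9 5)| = 15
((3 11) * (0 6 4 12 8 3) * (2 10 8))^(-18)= (12)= ((0 6 4 12 2 10 8 3 11))^(-18)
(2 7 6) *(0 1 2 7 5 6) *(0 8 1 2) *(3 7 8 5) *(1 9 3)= (0 2 1)(3 7 5 6 8 9)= [2, 0, 1, 7, 4, 6, 8, 5, 9, 3]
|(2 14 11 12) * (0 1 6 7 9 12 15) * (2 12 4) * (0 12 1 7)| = |(0 7 9 4 2 14 11 15 12 1 6)| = 11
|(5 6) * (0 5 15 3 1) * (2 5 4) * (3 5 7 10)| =|(0 4 2 7 10 3 1)(5 6 15)| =21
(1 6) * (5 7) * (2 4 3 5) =[0, 6, 4, 5, 3, 7, 1, 2] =(1 6)(2 4 3 5 7)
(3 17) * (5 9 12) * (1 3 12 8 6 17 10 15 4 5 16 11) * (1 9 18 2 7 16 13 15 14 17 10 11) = (1 3 11 9 8 6 10 14 17 12 13 15 4 5 18 2 7 16) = [0, 3, 7, 11, 5, 18, 10, 16, 6, 8, 14, 9, 13, 15, 17, 4, 1, 12, 2]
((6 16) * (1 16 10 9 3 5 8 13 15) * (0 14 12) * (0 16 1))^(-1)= ((0 14 12 16 6 10 9 3 5 8 13 15))^(-1)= (0 15 13 8 5 3 9 10 6 16 12 14)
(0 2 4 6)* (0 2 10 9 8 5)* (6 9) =[10, 1, 4, 3, 9, 0, 2, 7, 5, 8, 6] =(0 10 6 2 4 9 8 5)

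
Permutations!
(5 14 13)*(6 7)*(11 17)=(5 14 13)(6 7)(11 17)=[0, 1, 2, 3, 4, 14, 7, 6, 8, 9, 10, 17, 12, 5, 13, 15, 16, 11]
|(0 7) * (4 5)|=|(0 7)(4 5)|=2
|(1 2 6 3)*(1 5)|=|(1 2 6 3 5)|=5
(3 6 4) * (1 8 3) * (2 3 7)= (1 8 7 2 3 6 4)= [0, 8, 3, 6, 1, 5, 4, 2, 7]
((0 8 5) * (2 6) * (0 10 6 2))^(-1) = ((0 8 5 10 6))^(-1) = (0 6 10 5 8)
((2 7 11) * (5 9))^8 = ((2 7 11)(5 9))^8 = (2 11 7)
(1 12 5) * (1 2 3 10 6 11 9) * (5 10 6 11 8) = (1 12 10 11 9)(2 3 6 8 5) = [0, 12, 3, 6, 4, 2, 8, 7, 5, 1, 11, 9, 10]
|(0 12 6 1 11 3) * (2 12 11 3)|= |(0 11 2 12 6 1 3)|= 7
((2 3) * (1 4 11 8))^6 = ((1 4 11 8)(2 3))^6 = (1 11)(4 8)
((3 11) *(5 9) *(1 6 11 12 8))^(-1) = ((1 6 11 3 12 8)(5 9))^(-1) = (1 8 12 3 11 6)(5 9)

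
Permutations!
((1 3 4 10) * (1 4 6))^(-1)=(1 6 3)(4 10)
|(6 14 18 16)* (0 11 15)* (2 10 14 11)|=9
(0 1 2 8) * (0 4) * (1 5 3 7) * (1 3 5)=[1, 2, 8, 7, 0, 5, 6, 3, 4]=(0 1 2 8 4)(3 7)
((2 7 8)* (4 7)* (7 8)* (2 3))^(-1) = (2 3 8 4)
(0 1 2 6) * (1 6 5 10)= (0 6)(1 2 5 10)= [6, 2, 5, 3, 4, 10, 0, 7, 8, 9, 1]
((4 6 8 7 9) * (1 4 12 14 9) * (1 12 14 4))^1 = (4 6 8 7 12)(9 14)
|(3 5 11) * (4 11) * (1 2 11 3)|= |(1 2 11)(3 5 4)|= 3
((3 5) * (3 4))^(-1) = (3 4 5)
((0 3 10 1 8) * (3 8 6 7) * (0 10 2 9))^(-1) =((0 8 10 1 6 7 3 2 9))^(-1) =(0 9 2 3 7 6 1 10 8)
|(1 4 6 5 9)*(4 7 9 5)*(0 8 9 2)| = |(0 8 9 1 7 2)(4 6)| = 6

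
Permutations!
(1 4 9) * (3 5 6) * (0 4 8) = (0 4 9 1 8)(3 5 6) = [4, 8, 2, 5, 9, 6, 3, 7, 0, 1]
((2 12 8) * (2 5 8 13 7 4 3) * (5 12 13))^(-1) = (2 3 4 7 13)(5 12 8)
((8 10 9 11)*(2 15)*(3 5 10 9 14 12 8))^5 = ((2 15)(3 5 10 14 12 8 9 11))^5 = (2 15)(3 8 10 11 12 5 9 14)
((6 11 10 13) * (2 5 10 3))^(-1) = ((2 5 10 13 6 11 3))^(-1) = (2 3 11 6 13 10 5)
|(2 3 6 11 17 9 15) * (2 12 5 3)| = |(3 6 11 17 9 15 12 5)| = 8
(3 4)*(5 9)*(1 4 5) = (1 4 3 5 9) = [0, 4, 2, 5, 3, 9, 6, 7, 8, 1]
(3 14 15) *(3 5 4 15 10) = [0, 1, 2, 14, 15, 4, 6, 7, 8, 9, 3, 11, 12, 13, 10, 5] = (3 14 10)(4 15 5)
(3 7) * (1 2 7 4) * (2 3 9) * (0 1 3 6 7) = (0 1 6 7 9 2)(3 4) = [1, 6, 0, 4, 3, 5, 7, 9, 8, 2]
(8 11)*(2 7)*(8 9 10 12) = [0, 1, 7, 3, 4, 5, 6, 2, 11, 10, 12, 9, 8] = (2 7)(8 11 9 10 12)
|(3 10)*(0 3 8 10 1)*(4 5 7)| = |(0 3 1)(4 5 7)(8 10)| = 6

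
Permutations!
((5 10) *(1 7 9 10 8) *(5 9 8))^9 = (9 10)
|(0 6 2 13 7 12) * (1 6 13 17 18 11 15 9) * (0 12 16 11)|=12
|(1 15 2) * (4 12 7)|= 3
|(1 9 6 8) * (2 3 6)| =6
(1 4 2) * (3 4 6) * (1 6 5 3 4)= [0, 5, 6, 1, 2, 3, 4]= (1 5 3)(2 6 4)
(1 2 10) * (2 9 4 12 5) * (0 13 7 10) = [13, 9, 0, 3, 12, 2, 6, 10, 8, 4, 1, 11, 5, 7] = (0 13 7 10 1 9 4 12 5 2)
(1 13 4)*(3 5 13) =[0, 3, 2, 5, 1, 13, 6, 7, 8, 9, 10, 11, 12, 4] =(1 3 5 13 4)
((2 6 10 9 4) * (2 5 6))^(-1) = ((4 5 6 10 9))^(-1) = (4 9 10 6 5)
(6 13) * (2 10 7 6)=[0, 1, 10, 3, 4, 5, 13, 6, 8, 9, 7, 11, 12, 2]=(2 10 7 6 13)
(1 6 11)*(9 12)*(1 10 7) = (1 6 11 10 7)(9 12) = [0, 6, 2, 3, 4, 5, 11, 1, 8, 12, 7, 10, 9]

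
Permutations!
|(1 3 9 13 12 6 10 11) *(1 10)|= 6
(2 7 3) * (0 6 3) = (0 6 3 2 7) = [6, 1, 7, 2, 4, 5, 3, 0]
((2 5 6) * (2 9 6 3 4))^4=((2 5 3 4)(6 9))^4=(9)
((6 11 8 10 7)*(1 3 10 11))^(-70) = ((1 3 10 7 6)(8 11))^(-70) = (11)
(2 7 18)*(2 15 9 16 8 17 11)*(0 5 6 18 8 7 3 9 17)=(0 5 6 18 15 17 11 2 3 9 16 7 8)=[5, 1, 3, 9, 4, 6, 18, 8, 0, 16, 10, 2, 12, 13, 14, 17, 7, 11, 15]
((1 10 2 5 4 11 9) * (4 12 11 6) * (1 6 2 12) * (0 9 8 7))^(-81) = (0 4 1 11)(2 10 8 9)(5 12 7 6)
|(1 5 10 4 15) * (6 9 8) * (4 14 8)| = 9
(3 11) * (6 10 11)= (3 6 10 11)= [0, 1, 2, 6, 4, 5, 10, 7, 8, 9, 11, 3]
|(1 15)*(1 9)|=3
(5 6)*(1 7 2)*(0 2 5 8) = (0 2 1 7 5 6 8) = [2, 7, 1, 3, 4, 6, 8, 5, 0]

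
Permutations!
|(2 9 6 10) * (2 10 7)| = |(10)(2 9 6 7)| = 4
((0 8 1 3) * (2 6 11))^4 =((0 8 1 3)(2 6 11))^4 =(2 6 11)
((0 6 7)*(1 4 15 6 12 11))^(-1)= ((0 12 11 1 4 15 6 7))^(-1)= (0 7 6 15 4 1 11 12)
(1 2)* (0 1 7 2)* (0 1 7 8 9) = [7, 1, 8, 3, 4, 5, 6, 2, 9, 0] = (0 7 2 8 9)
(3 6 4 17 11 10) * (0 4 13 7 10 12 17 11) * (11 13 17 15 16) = [4, 1, 2, 6, 13, 5, 17, 10, 8, 9, 3, 12, 15, 7, 14, 16, 11, 0] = (0 4 13 7 10 3 6 17)(11 12 15 16)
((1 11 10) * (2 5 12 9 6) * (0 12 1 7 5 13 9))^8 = ((0 12)(1 11 10 7 5)(2 13 9 6))^8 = (13)(1 7 11 5 10)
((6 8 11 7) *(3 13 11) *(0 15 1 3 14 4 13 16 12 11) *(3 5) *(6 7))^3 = (0 5 12 8 13 1 16 6 4 15 3 11 14)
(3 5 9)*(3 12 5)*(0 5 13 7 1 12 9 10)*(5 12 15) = (0 12 13 7 1 15 5 10) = [12, 15, 2, 3, 4, 10, 6, 1, 8, 9, 0, 11, 13, 7, 14, 5]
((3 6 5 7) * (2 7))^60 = (7)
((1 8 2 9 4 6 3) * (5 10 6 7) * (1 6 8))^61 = (2 10 7 9 8 5 4)(3 6)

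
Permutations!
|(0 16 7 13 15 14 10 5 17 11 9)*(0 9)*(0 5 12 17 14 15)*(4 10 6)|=8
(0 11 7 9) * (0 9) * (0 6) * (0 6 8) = [11, 1, 2, 3, 4, 5, 6, 8, 0, 9, 10, 7] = (0 11 7 8)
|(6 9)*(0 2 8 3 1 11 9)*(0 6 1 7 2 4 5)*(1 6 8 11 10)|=42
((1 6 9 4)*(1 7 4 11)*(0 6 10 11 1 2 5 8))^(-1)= (0 8 5 2 11 10 1 9 6)(4 7)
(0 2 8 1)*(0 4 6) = [2, 4, 8, 3, 6, 5, 0, 7, 1] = (0 2 8 1 4 6)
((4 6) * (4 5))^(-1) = ((4 6 5))^(-1) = (4 5 6)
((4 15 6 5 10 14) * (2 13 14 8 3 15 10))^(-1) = ((2 13 14 4 10 8 3 15 6 5))^(-1) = (2 5 6 15 3 8 10 4 14 13)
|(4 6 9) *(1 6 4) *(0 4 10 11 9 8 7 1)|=|(0 4 10 11 9)(1 6 8 7)|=20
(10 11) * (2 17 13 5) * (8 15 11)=(2 17 13 5)(8 15 11 10)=[0, 1, 17, 3, 4, 2, 6, 7, 15, 9, 8, 10, 12, 5, 14, 11, 16, 13]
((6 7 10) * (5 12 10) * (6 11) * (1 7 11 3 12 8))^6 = (12)(1 5)(7 8)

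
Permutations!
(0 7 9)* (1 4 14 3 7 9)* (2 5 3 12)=(0 9)(1 4 14 12 2 5 3 7)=[9, 4, 5, 7, 14, 3, 6, 1, 8, 0, 10, 11, 2, 13, 12]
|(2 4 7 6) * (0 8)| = 4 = |(0 8)(2 4 7 6)|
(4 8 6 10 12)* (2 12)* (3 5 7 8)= [0, 1, 12, 5, 3, 7, 10, 8, 6, 9, 2, 11, 4]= (2 12 4 3 5 7 8 6 10)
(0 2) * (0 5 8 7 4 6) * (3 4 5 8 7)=(0 2 8 3 4 6)(5 7)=[2, 1, 8, 4, 6, 7, 0, 5, 3]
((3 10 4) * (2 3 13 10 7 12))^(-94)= ((2 3 7 12)(4 13 10))^(-94)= (2 7)(3 12)(4 10 13)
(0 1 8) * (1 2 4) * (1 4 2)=[1, 8, 2, 3, 4, 5, 6, 7, 0]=(0 1 8)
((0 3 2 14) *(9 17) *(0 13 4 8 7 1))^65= (0 2 13 8 1 3 14 4 7)(9 17)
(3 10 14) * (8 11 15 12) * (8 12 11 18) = (3 10 14)(8 18)(11 15) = [0, 1, 2, 10, 4, 5, 6, 7, 18, 9, 14, 15, 12, 13, 3, 11, 16, 17, 8]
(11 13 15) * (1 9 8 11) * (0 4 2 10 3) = (0 4 2 10 3)(1 9 8 11 13 15) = [4, 9, 10, 0, 2, 5, 6, 7, 11, 8, 3, 13, 12, 15, 14, 1]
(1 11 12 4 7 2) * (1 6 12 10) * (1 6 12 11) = (2 12 4 7)(6 11 10) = [0, 1, 12, 3, 7, 5, 11, 2, 8, 9, 6, 10, 4]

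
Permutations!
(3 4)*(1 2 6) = (1 2 6)(3 4) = [0, 2, 6, 4, 3, 5, 1]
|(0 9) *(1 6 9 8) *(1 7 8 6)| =|(0 6 9)(7 8)| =6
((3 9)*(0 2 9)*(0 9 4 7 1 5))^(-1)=((0 2 4 7 1 5)(3 9))^(-1)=(0 5 1 7 4 2)(3 9)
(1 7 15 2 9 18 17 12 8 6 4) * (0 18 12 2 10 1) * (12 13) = (0 18 17 2 9 13 12 8 6 4)(1 7 15 10) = [18, 7, 9, 3, 0, 5, 4, 15, 6, 13, 1, 11, 8, 12, 14, 10, 16, 2, 17]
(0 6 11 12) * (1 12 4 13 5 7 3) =(0 6 11 4 13 5 7 3 1 12) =[6, 12, 2, 1, 13, 7, 11, 3, 8, 9, 10, 4, 0, 5]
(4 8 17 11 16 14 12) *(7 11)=[0, 1, 2, 3, 8, 5, 6, 11, 17, 9, 10, 16, 4, 13, 12, 15, 14, 7]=(4 8 17 7 11 16 14 12)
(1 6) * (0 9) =(0 9)(1 6) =[9, 6, 2, 3, 4, 5, 1, 7, 8, 0]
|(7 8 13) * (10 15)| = 6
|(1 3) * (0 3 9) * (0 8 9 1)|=|(0 3)(8 9)|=2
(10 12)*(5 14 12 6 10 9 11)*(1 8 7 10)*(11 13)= (1 8 7 10 6)(5 14 12 9 13 11)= [0, 8, 2, 3, 4, 14, 1, 10, 7, 13, 6, 5, 9, 11, 12]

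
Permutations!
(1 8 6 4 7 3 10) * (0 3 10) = [3, 8, 2, 0, 7, 5, 4, 10, 6, 9, 1] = (0 3)(1 8 6 4 7 10)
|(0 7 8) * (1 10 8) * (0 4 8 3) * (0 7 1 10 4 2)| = 15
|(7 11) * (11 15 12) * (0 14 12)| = 6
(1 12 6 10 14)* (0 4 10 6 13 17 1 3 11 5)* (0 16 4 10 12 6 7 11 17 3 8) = (0 10 14 8)(1 6 7 11 5 16 4 12 13 3 17) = [10, 6, 2, 17, 12, 16, 7, 11, 0, 9, 14, 5, 13, 3, 8, 15, 4, 1]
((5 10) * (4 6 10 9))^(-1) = (4 9 5 10 6)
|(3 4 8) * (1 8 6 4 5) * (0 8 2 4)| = 8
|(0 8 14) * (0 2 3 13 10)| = |(0 8 14 2 3 13 10)| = 7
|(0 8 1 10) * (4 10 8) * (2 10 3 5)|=|(0 4 3 5 2 10)(1 8)|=6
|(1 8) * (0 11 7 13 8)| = 6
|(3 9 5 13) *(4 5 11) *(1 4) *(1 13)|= 12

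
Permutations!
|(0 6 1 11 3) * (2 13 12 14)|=|(0 6 1 11 3)(2 13 12 14)|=20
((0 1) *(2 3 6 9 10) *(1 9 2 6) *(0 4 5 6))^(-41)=(0 9 10)(1 4 5 6 2 3)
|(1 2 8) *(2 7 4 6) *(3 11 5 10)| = 12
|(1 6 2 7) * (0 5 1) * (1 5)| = 5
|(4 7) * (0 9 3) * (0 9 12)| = |(0 12)(3 9)(4 7)| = 2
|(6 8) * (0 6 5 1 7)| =6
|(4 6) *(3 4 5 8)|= |(3 4 6 5 8)|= 5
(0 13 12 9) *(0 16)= (0 13 12 9 16)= [13, 1, 2, 3, 4, 5, 6, 7, 8, 16, 10, 11, 9, 12, 14, 15, 0]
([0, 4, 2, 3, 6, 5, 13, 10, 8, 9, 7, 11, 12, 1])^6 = (1 6)(4 13)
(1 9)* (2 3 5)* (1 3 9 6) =(1 6)(2 9 3 5) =[0, 6, 9, 5, 4, 2, 1, 7, 8, 3]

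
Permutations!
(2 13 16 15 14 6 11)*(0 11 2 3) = (0 11 3)(2 13 16 15 14 6) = [11, 1, 13, 0, 4, 5, 2, 7, 8, 9, 10, 3, 12, 16, 6, 14, 15]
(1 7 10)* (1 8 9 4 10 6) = [0, 7, 2, 3, 10, 5, 1, 6, 9, 4, 8] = (1 7 6)(4 10 8 9)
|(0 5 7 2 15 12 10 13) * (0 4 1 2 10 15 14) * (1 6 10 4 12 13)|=9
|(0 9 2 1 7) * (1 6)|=6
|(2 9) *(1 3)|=2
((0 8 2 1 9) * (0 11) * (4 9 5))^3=((0 8 2 1 5 4 9 11))^3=(0 1 9 8 5 11 2 4)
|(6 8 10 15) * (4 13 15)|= 6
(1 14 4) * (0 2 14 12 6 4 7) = (0 2 14 7)(1 12 6 4) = [2, 12, 14, 3, 1, 5, 4, 0, 8, 9, 10, 11, 6, 13, 7]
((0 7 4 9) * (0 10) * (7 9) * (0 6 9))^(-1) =(4 7)(6 10 9) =((4 7)(6 9 10))^(-1)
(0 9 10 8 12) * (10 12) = (0 9 12)(8 10) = [9, 1, 2, 3, 4, 5, 6, 7, 10, 12, 8, 11, 0]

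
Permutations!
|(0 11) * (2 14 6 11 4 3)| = 7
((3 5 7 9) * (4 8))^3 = ((3 5 7 9)(4 8))^3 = (3 9 7 5)(4 8)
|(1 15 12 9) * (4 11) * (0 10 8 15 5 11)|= 10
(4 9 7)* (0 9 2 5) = (0 9 7 4 2 5) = [9, 1, 5, 3, 2, 0, 6, 4, 8, 7]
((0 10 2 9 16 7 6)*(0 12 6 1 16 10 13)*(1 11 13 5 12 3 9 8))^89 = (0 9 16 5 10 7 12 2 11 6 8 13 3 1)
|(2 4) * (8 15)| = 2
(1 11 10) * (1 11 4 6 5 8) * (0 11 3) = (0 11 10 3)(1 4 6 5 8) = [11, 4, 2, 0, 6, 8, 5, 7, 1, 9, 3, 10]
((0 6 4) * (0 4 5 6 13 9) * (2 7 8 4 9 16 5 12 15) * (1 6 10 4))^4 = ((0 13 16 5 10 4 9)(1 6 12 15 2 7 8))^4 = (0 10 13 4 16 9 5)(1 2 6 7 12 8 15)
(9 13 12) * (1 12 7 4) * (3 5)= (1 12 9 13 7 4)(3 5)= [0, 12, 2, 5, 1, 3, 6, 4, 8, 13, 10, 11, 9, 7]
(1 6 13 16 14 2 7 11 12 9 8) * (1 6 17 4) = (1 17 4)(2 7 11 12 9 8 6 13 16 14) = [0, 17, 7, 3, 1, 5, 13, 11, 6, 8, 10, 12, 9, 16, 2, 15, 14, 4]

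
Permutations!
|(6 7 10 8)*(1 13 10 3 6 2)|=15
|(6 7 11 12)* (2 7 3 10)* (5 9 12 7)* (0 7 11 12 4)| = 10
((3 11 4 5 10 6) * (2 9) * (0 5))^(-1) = ((0 5 10 6 3 11 4)(2 9))^(-1) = (0 4 11 3 6 10 5)(2 9)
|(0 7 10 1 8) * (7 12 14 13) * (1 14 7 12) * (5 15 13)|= 21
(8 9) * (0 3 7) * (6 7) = [3, 1, 2, 6, 4, 5, 7, 0, 9, 8] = (0 3 6 7)(8 9)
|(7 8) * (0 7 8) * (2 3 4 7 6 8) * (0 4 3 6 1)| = |(0 1)(2 6 8)(4 7)| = 6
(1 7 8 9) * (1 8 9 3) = (1 7 9 8 3) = [0, 7, 2, 1, 4, 5, 6, 9, 3, 8]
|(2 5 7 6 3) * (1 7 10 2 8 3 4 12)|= |(1 7 6 4 12)(2 5 10)(3 8)|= 30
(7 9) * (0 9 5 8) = (0 9 7 5 8) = [9, 1, 2, 3, 4, 8, 6, 5, 0, 7]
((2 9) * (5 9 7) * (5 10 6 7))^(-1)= ((2 5 9)(6 7 10))^(-1)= (2 9 5)(6 10 7)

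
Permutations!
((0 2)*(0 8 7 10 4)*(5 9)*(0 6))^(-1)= ((0 2 8 7 10 4 6)(5 9))^(-1)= (0 6 4 10 7 8 2)(5 9)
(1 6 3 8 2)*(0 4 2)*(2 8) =(0 4 8)(1 6 3 2) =[4, 6, 1, 2, 8, 5, 3, 7, 0]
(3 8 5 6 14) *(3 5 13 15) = (3 8 13 15)(5 6 14) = [0, 1, 2, 8, 4, 6, 14, 7, 13, 9, 10, 11, 12, 15, 5, 3]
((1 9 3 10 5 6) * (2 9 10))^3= (1 6 5 10)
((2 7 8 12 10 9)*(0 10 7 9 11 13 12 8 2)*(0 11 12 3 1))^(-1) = ((0 10 12 7 2 9 11 13 3 1))^(-1) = (0 1 3 13 11 9 2 7 12 10)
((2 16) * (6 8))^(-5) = (2 16)(6 8)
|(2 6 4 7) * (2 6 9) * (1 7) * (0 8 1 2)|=|(0 8 1 7 6 4 2 9)|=8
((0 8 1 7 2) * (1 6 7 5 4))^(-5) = (8)(1 5 4)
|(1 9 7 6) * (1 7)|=2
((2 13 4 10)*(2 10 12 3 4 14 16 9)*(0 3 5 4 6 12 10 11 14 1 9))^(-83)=(0 11 5 3 14 4 6 16 10 12)(1 9 2 13)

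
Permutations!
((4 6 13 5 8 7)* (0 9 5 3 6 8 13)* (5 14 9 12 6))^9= (9 14)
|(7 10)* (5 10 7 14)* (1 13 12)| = 3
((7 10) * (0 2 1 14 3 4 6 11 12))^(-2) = (0 11 4 14 2 12 6 3 1)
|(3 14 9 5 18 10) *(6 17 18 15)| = 9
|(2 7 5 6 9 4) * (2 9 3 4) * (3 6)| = |(2 7 5 3 4 9)| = 6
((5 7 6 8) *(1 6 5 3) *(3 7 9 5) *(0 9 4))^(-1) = (0 4 5 9)(1 3 7 8 6)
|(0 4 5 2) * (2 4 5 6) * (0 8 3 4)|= |(0 5)(2 8 3 4 6)|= 10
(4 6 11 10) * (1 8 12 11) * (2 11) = [0, 8, 11, 3, 6, 5, 1, 7, 12, 9, 4, 10, 2] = (1 8 12 2 11 10 4 6)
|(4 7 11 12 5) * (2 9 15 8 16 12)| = 10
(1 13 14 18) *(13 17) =(1 17 13 14 18) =[0, 17, 2, 3, 4, 5, 6, 7, 8, 9, 10, 11, 12, 14, 18, 15, 16, 13, 1]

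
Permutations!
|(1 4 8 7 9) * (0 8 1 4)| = |(0 8 7 9 4 1)| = 6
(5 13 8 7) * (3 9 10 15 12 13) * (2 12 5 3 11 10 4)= [0, 1, 12, 9, 2, 11, 6, 3, 7, 4, 15, 10, 13, 8, 14, 5]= (2 12 13 8 7 3 9 4)(5 11 10 15)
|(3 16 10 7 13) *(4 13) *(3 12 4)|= 12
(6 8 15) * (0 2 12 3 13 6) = (0 2 12 3 13 6 8 15) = [2, 1, 12, 13, 4, 5, 8, 7, 15, 9, 10, 11, 3, 6, 14, 0]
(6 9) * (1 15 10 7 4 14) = (1 15 10 7 4 14)(6 9) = [0, 15, 2, 3, 14, 5, 9, 4, 8, 6, 7, 11, 12, 13, 1, 10]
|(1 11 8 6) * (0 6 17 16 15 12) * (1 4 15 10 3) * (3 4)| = |(0 6 3 1 11 8 17 16 10 4 15 12)| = 12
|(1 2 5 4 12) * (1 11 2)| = 5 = |(2 5 4 12 11)|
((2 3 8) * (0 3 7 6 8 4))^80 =(8)(0 4 3)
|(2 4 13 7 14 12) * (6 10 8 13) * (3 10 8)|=|(2 4 6 8 13 7 14 12)(3 10)|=8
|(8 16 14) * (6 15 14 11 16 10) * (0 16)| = 15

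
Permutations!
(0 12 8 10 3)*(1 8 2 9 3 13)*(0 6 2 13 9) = (0 12 13 1 8 10 9 3 6 2) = [12, 8, 0, 6, 4, 5, 2, 7, 10, 3, 9, 11, 13, 1]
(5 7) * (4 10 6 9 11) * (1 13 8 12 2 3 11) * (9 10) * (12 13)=[0, 12, 3, 11, 9, 7, 10, 5, 13, 1, 6, 4, 2, 8]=(1 12 2 3 11 4 9)(5 7)(6 10)(8 13)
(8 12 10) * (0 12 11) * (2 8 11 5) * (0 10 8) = [12, 1, 0, 3, 4, 2, 6, 7, 5, 9, 11, 10, 8] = (0 12 8 5 2)(10 11)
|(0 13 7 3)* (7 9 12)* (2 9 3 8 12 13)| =15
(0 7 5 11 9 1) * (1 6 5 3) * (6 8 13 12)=[7, 0, 2, 1, 4, 11, 5, 3, 13, 8, 10, 9, 6, 12]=(0 7 3 1)(5 11 9 8 13 12 6)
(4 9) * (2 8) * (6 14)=[0, 1, 8, 3, 9, 5, 14, 7, 2, 4, 10, 11, 12, 13, 6]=(2 8)(4 9)(6 14)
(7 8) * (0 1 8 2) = (0 1 8 7 2) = [1, 8, 0, 3, 4, 5, 6, 2, 7]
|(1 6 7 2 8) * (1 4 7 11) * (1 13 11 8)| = 6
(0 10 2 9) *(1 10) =(0 1 10 2 9) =[1, 10, 9, 3, 4, 5, 6, 7, 8, 0, 2]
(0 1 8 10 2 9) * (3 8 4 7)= [1, 4, 9, 8, 7, 5, 6, 3, 10, 0, 2]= (0 1 4 7 3 8 10 2 9)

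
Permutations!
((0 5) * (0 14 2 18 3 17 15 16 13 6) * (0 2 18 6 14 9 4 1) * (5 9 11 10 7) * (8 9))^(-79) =(0 8 9 4 1)(2 6)(3 14 16 17 18 13 15)(5 11 10 7)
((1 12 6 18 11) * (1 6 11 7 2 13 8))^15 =(1 2 6)(7 11 8)(12 13 18)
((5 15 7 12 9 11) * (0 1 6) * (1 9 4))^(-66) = ((0 9 11 5 15 7 12 4 1 6))^(-66) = (0 15 1 11 12)(4 9 7 6 5)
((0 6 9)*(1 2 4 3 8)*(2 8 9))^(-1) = ((0 6 2 4 3 9)(1 8))^(-1) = (0 9 3 4 2 6)(1 8)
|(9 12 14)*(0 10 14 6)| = 6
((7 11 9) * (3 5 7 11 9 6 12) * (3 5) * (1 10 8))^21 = (5 11)(6 7)(9 12)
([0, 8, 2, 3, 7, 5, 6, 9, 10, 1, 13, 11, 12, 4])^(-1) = (1 9 7 4 13 10 8)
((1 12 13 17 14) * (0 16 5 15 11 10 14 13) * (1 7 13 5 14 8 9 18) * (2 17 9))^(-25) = (0 14 13 18 12 16 7 9 1)(2 15 8 5 10 17 11)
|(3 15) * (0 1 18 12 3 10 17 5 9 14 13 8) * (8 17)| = 40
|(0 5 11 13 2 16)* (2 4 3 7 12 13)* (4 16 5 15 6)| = 9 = |(0 15 6 4 3 7 12 13 16)(2 5 11)|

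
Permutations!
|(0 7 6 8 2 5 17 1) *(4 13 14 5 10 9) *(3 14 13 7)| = 42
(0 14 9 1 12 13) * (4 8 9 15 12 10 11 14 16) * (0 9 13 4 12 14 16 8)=(0 8 13 9 1 10 11 16 12 4)(14 15)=[8, 10, 2, 3, 0, 5, 6, 7, 13, 1, 11, 16, 4, 9, 15, 14, 12]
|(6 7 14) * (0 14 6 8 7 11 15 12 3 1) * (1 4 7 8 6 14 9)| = |(0 9 1)(3 4 7 14 6 11 15 12)| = 24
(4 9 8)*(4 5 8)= (4 9)(5 8)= [0, 1, 2, 3, 9, 8, 6, 7, 5, 4]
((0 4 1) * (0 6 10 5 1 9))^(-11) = ((0 4 9)(1 6 10 5))^(-11) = (0 4 9)(1 6 10 5)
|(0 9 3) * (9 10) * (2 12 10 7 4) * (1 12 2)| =8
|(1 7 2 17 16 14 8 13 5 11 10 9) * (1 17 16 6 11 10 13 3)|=|(1 7 2 16 14 8 3)(5 10 9 17 6 11 13)|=7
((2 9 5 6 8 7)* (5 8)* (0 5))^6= ((0 5 6)(2 9 8 7))^6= (2 8)(7 9)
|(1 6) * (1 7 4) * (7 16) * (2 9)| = |(1 6 16 7 4)(2 9)| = 10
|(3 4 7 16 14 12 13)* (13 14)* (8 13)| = 6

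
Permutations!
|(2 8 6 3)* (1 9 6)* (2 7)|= 7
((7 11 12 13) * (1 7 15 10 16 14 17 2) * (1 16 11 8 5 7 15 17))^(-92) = ((1 15 10 11 12 13 17 2 16 14)(5 7 8))^(-92) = (1 16 17 12 10)(2 13 11 15 14)(5 7 8)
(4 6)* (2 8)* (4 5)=[0, 1, 8, 3, 6, 4, 5, 7, 2]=(2 8)(4 6 5)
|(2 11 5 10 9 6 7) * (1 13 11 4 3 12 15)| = 13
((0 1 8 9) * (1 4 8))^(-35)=(0 4 8 9)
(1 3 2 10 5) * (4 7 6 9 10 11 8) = (1 3 2 11 8 4 7 6 9 10 5) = [0, 3, 11, 2, 7, 1, 9, 6, 4, 10, 5, 8]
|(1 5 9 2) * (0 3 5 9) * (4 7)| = 6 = |(0 3 5)(1 9 2)(4 7)|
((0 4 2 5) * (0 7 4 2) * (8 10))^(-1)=(0 4 7 5 2)(8 10)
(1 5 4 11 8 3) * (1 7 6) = (1 5 4 11 8 3 7 6) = [0, 5, 2, 7, 11, 4, 1, 6, 3, 9, 10, 8]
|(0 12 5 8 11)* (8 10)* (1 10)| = 7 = |(0 12 5 1 10 8 11)|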